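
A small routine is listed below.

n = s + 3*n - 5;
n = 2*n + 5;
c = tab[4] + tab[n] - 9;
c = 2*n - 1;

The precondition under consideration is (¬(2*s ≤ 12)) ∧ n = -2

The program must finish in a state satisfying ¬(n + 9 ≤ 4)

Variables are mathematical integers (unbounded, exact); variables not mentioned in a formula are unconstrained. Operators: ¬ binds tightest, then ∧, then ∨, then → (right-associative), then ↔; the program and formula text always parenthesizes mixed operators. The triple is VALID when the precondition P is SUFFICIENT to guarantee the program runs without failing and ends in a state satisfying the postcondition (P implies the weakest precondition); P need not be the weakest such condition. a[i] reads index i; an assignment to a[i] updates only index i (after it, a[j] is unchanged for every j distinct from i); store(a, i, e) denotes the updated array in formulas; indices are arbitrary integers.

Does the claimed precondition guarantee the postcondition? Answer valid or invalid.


Working backward. After the program, the postcondition ¬(n + 9 ≤ 4) must hold; in canonical form it is ¬(n ≤ -5).
Before c := 2*n - 1: ¬(n ≤ -5)
Before c := tab[4] + tab[n] - 9: ¬(n ≤ -5)
Before n := 2*n + 5: ¬(2*n ≤ -10)
Before n := s + 3*n - 5: ¬(6*n + 2*s ≤ 0)
The weakest precondition is ¬(6*n + 2*s ≤ 0).
Check whether (¬(2*s ≤ 12)) ∧ n = -2 implies it.
Every state satisfying the precondition satisfies the weakest precondition: the implication holds.
Answer: valid


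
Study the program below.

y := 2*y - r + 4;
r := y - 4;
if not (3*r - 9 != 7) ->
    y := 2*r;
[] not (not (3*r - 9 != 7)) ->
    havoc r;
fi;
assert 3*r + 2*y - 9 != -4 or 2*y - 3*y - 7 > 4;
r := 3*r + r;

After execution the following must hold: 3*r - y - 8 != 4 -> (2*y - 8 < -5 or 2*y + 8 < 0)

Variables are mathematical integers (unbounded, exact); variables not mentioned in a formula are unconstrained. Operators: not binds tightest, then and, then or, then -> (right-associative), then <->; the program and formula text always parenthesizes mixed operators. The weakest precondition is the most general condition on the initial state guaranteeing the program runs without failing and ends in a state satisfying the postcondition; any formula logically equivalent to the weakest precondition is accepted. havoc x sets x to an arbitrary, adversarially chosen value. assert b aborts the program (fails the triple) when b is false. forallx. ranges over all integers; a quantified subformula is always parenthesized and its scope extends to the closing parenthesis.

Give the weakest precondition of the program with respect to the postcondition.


Working backward. After the program, the postcondition 3*r - y - 8 != 4 -> (2*y - 8 < -5 or 2*y + 8 < 0) must hold; in canonical form it is 3*r != y + 12 -> (2*y < 3 or 2*y < -8).
Before r := 3*r + r: 12*r != y + 12 -> (2*y < 3 or 2*y < -8)
Before assert 3*r + 2*y - 9 != -4 or 2*y - 3*y - 7 > 4: (3*r + 2*y != 5 or y < -11) and (12*r != y + 12 -> (2*y < 3 or 2*y < -8))
Then branch requires (7*r != 5 or 2*r < -11) and (10*r != 12 -> (4*r < 3 or 4*r < -8)); else branch requires forall r_1. ((3*r_1 + 2*y != 5 or y < -11) and (12*r_1 != y + 12 -> (2*y < 3 or 2*y < -8))).
Before the if: ((not (3*r != 16)) -> ((7*r != 5 or 2*r < -11) and (10*r != 12 -> (4*r < 3 or 4*r < -8)))) and (3*r != 16 -> (forall r_1. ((3*r_1 + 2*y != 5 or y < -11) and (12*r_1 != y + 12 -> (2*y < 3 or 2*y < -8)))))
Before r := y - 4: ((not (3*y != 28)) -> ((7*y != 33 or 2*y < -3) and (10*y != 52 -> (4*y < 19 or 4*y < 8)))) and (3*y != 28 -> (forall r_1. ((3*r_1 + 2*y != 5 or y < -11) and (12*r_1 != y + 12 -> (2*y < 3 or 2*y < -8)))))
Before y := 2*y - r + 4: ((not (6*y != 3*r + 16)) -> ((14*y != 7*r + 5 or 4*y < 2*r - 11) and (20*y != 10*r + 12 -> (8*y < 4*r + 3 or 8*y < 4*r - 8)))) and (6*y != 3*r + 16 -> (forall r_1. ((3*r_1 + 4*y != 2*r - 3 or 2*y < r - 15) and (r + 12*r_1 != 2*y + 16 -> (4*y < 2*r - 5 or 4*y < 2*r - 16)))))
Answer: WP = ((not (6*y != 3*r + 16)) -> ((14*y != 7*r + 5 or 4*y < 2*r - 11) and (20*y != 10*r + 12 -> (8*y < 4*r + 3 or 8*y < 4*r - 8)))) and (6*y != 3*r + 16 -> (forall r_1. ((3*r_1 + 4*y != 2*r - 3 or 2*y < r - 15) and (r + 12*r_1 != 2*y + 16 -> (4*y < 2*r - 5 or 4*y < 2*r - 16)))))


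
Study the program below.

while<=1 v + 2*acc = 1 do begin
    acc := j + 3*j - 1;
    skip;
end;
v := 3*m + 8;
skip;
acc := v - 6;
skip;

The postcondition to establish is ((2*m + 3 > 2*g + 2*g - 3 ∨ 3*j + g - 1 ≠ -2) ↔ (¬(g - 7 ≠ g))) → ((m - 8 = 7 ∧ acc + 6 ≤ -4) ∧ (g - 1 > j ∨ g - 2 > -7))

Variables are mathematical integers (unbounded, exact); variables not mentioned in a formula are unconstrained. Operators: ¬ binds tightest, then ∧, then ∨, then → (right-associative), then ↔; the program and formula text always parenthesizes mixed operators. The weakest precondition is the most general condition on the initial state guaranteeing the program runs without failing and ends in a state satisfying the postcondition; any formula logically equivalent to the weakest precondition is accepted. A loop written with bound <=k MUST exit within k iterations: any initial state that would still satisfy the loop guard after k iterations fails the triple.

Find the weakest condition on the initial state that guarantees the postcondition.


Working backward. After the program, the postcondition ((2*m + 3 > 2*g + 2*g - 3 ∨ 3*j + g - 1 ≠ -2) ↔ (¬(g - 7 ≠ g))) → ((m - 8 = 7 ∧ acc + 6 ≤ -4) ∧ (g - 1 > j ∨ g - 2 > -7)) must hold; in canonical form it is (¬(2*m > 4*g - 6 ∨ g + 3*j ≠ -1)) → (m = 15 ∧ acc ≤ -10 ∧ (g > j + 1 ∨ g > -5)).
Before skip: (¬(2*m > 4*g - 6 ∨ g + 3*j ≠ -1)) → (m = 15 ∧ acc ≤ -10 ∧ (g > j + 1 ∨ g > -5))
Before acc := v - 6: (¬(2*m > 4*g - 6 ∨ g + 3*j ≠ -1)) → (m = 15 ∧ v ≤ -4 ∧ (g > j + 1 ∨ g > -5))
Before skip: (¬(2*m > 4*g - 6 ∨ g + 3*j ≠ -1)) → (m = 15 ∧ v ≤ -4 ∧ (g > j + 1 ∨ g > -5))
Before v := 3*m + 8: (¬(2*m > 4*g - 6 ∨ g + 3*j ≠ -1)) → (m = 15 ∧ 3*m ≤ -12 ∧ (g > j + 1 ∨ g > -5))
Before the loop (bound <=1), unroll the exhaustion recursion (WP_0 = exit-now case; WP_j = one more guarded iteration, up to j = 1):
  WP_0: (¬(2*acc + v = 1)) ∧ ((¬(2*m > 4*g - 6 ∨ g + 3*j ≠ -1)) → (m = 15 ∧ 3*m ≤ -12 ∧ (g > j + 1 ∨ g > -5)))
  WP_1: (2*acc + v = 1 → ((¬(8*j + v = 3)) ∧ ((¬(2*m > 4*g - 6 ∨ g + 3*j ≠ -1)) → (m = 15 ∧ 3*m ≤ -12 ∧ (g > j + 1 ∨ g > -5))))) ∧ ((¬(2*acc + v = 1)) → ((¬(2*m > 4*g - 6 ∨ g + 3*j ≠ -1)) → (m = 15 ∧ 3*m ≤ -12 ∧ (g > j + 1 ∨ g > -5))))
So before the loop: (2*acc + v = 1 → ((¬(8*j + v = 3)) ∧ ((¬(2*m > 4*g - 6 ∨ g + 3*j ≠ -1)) → (m = 15 ∧ 3*m ≤ -12 ∧ (g > j + 1 ∨ g > -5))))) ∧ ((¬(2*acc + v = 1)) → ((¬(2*m > 4*g - 6 ∨ g + 3*j ≠ -1)) → (m = 15 ∧ 3*m ≤ -12 ∧ (g > j + 1 ∨ g > -5))))
Answer: WP = (2*acc + v = 1 → ((¬(8*j + v = 3)) ∧ ((¬(2*m > 4*g - 6 ∨ g + 3*j ≠ -1)) → (m = 15 ∧ 3*m ≤ -12 ∧ (g > j + 1 ∨ g > -5))))) ∧ ((¬(2*acc + v = 1)) → ((¬(2*m > 4*g - 6 ∨ g + 3*j ≠ -1)) → (m = 15 ∧ 3*m ≤ -12 ∧ (g > j + 1 ∨ g > -5))))


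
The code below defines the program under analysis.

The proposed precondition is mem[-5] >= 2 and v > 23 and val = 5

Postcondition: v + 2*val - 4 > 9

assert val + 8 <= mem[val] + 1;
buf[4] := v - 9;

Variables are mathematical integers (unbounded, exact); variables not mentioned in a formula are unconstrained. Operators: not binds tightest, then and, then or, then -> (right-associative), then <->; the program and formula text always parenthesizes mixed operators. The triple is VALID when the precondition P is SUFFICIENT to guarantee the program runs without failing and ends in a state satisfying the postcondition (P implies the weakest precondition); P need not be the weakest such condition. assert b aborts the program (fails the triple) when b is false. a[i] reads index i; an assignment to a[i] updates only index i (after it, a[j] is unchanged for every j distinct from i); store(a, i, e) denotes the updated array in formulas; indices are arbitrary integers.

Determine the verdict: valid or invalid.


Working backward. After the program, the postcondition v + 2*val - 4 > 9 must hold; in canonical form it is v + 2*val > 13.
Before buf[4] := v - 9: v + 2*val > 13
Before assert val + 8 <= mem[val] + 1: val <= mem[val] - 7 and v + 2*val > 13
The weakest precondition is val <= mem[val] - 7 and v + 2*val > 13.
Check whether mem[-5] >= 2 and v > 23 and val = 5 implies it.
Countermodel: at the initial state mem = {[-5] = 2, [5] = 0, elsewhere 2}, v = 24, val = 5, the precondition holds but the weakest precondition fails.
Answer: invalid


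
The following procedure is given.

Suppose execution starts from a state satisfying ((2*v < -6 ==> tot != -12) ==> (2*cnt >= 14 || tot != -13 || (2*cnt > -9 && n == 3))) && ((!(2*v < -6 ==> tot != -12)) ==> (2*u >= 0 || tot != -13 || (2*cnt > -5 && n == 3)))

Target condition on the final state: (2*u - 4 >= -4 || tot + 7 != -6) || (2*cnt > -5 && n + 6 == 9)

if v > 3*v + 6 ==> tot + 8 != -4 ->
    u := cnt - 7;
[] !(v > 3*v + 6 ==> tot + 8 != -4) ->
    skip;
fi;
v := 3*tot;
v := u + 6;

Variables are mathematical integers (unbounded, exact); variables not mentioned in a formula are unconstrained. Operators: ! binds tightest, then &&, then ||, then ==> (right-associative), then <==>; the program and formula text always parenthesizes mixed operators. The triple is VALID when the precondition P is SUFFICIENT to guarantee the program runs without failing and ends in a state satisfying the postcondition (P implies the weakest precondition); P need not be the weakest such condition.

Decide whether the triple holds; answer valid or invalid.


Working backward. After the program, the postcondition (2*u - 4 >= -4 || tot + 7 != -6) || (2*cnt > -5 && n + 6 == 9) must hold; in canonical form it is 2*u >= 0 || tot != -13 || (2*cnt > -5 && n == 3).
Before v := u + 6: 2*u >= 0 || tot != -13 || (2*cnt > -5 && n == 3)
Before v := 3*tot: 2*u >= 0 || tot != -13 || (2*cnt > -5 && n == 3)
Then branch requires 2*cnt >= 14 || tot != -13 || (2*cnt > -5 && n == 3); else branch requires 2*u >= 0 || tot != -13 || (2*cnt > -5 && n == 3).
Before the if: ((2*v < -6 ==> tot != -12) ==> (2*cnt >= 14 || tot != -13 || (2*cnt > -5 && n == 3))) && ((!(2*v < -6 ==> tot != -12)) ==> (2*u >= 0 || tot != -13 || (2*cnt > -5 && n == 3)))
The weakest precondition is ((2*v < -6 ==> tot != -12) ==> (2*cnt >= 14 || tot != -13 || (2*cnt > -5 && n == 3))) && ((!(2*v < -6 ==> tot != -12)) ==> (2*u >= 0 || tot != -13 || (2*cnt > -5 && n == 3))).
Check whether ((2*v < -6 ==> tot != -12) ==> (2*cnt >= 14 || tot != -13 || (2*cnt > -9 && n == 3))) && ((!(2*v < -6 ==> tot != -12)) ==> (2*u >= 0 || tot != -13 || (2*cnt > -5 && n == 3))) implies it.
Countermodel: at the initial state cnt = -4, n = 3, tot = -13, u = 0, v = 0, the precondition holds but the weakest precondition fails.
Answer: invalid


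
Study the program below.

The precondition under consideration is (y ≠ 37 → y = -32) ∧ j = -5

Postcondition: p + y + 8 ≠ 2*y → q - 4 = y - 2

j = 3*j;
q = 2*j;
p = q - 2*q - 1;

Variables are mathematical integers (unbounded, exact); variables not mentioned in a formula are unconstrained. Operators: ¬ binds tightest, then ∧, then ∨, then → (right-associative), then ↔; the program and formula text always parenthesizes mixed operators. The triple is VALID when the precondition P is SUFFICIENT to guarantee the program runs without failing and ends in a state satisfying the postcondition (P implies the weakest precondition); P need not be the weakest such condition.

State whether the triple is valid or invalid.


Working backward. After the program, the postcondition p + y + 8 ≠ 2*y → q - 4 = y - 2 must hold; in canonical form it is p ≠ y - 8 → q = y + 2.
Before p := q - 2*q - 1: q + y ≠ 7 → q = y + 2
Before q := 2*j: 2*j + y ≠ 7 → 2*j = y + 2
Before j := 3*j: 6*j + y ≠ 7 → 6*j = y + 2
The weakest precondition is 6*j + y ≠ 7 → 6*j = y + 2.
Check whether (y ≠ 37 → y = -32) ∧ j = -5 implies it.
Every state satisfying the precondition satisfies the weakest precondition: the implication holds.
Answer: valid


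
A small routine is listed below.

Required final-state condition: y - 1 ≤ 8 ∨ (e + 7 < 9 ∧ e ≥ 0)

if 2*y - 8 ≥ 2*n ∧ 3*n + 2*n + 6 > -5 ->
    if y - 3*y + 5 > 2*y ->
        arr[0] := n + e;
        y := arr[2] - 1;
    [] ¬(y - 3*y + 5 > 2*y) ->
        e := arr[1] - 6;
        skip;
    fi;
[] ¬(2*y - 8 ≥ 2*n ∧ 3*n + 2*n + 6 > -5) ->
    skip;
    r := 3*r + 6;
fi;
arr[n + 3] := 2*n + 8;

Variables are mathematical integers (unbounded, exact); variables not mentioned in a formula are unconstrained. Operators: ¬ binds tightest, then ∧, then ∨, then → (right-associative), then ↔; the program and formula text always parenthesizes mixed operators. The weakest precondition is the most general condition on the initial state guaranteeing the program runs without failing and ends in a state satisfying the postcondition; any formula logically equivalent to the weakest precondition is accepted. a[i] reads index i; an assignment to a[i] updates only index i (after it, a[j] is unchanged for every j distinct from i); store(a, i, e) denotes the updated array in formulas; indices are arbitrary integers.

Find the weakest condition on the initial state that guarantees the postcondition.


Working backward. After the program, the postcondition y - 1 ≤ 8 ∨ (e + 7 < 9 ∧ e ≥ 0) must hold; in canonical form it is y ≤ 9 ∨ (e < 2 ∧ e ≥ 0).
Before arr[n + 3] := 2*n + 8: y ≤ 9 ∨ (e < 2 ∧ e ≥ 0)
Then branch requires (4*y < 5 → (arr[2] ≤ 10 ∨ (e < 2 ∧ e ≥ 0))) ∧ ((¬(4*y < 5)) → (y ≤ 9 ∨ (arr[1] < 8 ∧ arr[1] ≥ 6))); else branch requires y ≤ 9 ∨ (e < 2 ∧ e ≥ 0).
Before the if: ((2*y ≥ 2*n + 8 ∧ 5*n > -11) → ((4*y < 5 → (arr[2] ≤ 10 ∨ (e < 2 ∧ e ≥ 0))) ∧ ((¬(4*y < 5)) → (y ≤ 9 ∨ (arr[1] < 8 ∧ arr[1] ≥ 6))))) ∧ ((¬(2*y ≥ 2*n + 8 ∧ 5*n > -11)) → (y ≤ 9 ∨ (e < 2 ∧ e ≥ 0)))
Answer: WP = ((2*y ≥ 2*n + 8 ∧ 5*n > -11) → ((4*y < 5 → (arr[2] ≤ 10 ∨ (e < 2 ∧ e ≥ 0))) ∧ ((¬(4*y < 5)) → (y ≤ 9 ∨ (arr[1] < 8 ∧ arr[1] ≥ 6))))) ∧ ((¬(2*y ≥ 2*n + 8 ∧ 5*n > -11)) → (y ≤ 9 ∨ (e < 2 ∧ e ≥ 0)))


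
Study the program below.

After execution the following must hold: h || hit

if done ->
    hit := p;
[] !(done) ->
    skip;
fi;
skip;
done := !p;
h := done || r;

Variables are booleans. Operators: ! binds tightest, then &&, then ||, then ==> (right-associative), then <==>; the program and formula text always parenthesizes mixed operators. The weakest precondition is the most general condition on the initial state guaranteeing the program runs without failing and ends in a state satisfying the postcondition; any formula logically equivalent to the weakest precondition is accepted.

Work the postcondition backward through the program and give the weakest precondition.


Working backward. After the program, h || hit must hold.
Before h := done || r: done || r || hit
Before done := !p: (!p) || r || hit
Before skip: (!p) || r || hit
Then branch requires true; else branch requires (!p) || r || hit.
Before the if: (!done) ==> ((!p) || r || hit)
Answer: WP = (!done) ==> ((!p) || r || hit)


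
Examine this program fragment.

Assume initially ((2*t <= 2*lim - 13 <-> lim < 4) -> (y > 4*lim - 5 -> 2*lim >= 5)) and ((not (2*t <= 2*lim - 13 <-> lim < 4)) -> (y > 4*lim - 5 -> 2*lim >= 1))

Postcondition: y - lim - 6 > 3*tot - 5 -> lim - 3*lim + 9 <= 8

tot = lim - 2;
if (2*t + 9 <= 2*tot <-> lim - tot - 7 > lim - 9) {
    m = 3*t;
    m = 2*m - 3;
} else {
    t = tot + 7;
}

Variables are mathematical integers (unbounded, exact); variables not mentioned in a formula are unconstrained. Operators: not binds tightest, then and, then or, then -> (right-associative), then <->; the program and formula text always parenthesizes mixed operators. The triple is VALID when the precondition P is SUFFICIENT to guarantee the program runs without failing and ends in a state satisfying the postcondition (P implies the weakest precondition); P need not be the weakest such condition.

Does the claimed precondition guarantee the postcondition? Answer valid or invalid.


Working backward. After the program, the postcondition y - lim - 6 > 3*tot - 5 -> lim - 3*lim + 9 <= 8 must hold; in canonical form it is y > lim + 3*tot + 1 -> 2*lim >= 1.
Then branch requires y > lim + 3*tot + 1 -> 2*lim >= 1; else branch requires y > lim + 3*tot + 1 -> 2*lim >= 1.
Before the if: ((2*t <= 2*tot - 9 <-> tot < 2) -> (y > lim + 3*tot + 1 -> 2*lim >= 1)) and ((not (2*t <= 2*tot - 9 <-> tot < 2)) -> (y > lim + 3*tot + 1 -> 2*lim >= 1))
Before tot := lim - 2: ((2*t <= 2*lim - 13 <-> lim < 4) -> (y > 4*lim - 5 -> 2*lim >= 1)) and ((not (2*t <= 2*lim - 13 <-> lim < 4)) -> (y > 4*lim - 5 -> 2*lim >= 1))
The weakest precondition is ((2*t <= 2*lim - 13 <-> lim < 4) -> (y > 4*lim - 5 -> 2*lim >= 1)) and ((not (2*t <= 2*lim - 13 <-> lim < 4)) -> (y > 4*lim - 5 -> 2*lim >= 1)).
Check whether ((2*t <= 2*lim - 13 <-> lim < 4) -> (y > 4*lim - 5 -> 2*lim >= 5)) and ((not (2*t <= 2*lim - 13 <-> lim < 4)) -> (y > 4*lim - 5 -> 2*lim >= 1)) implies it.
Every state satisfying the precondition satisfies the weakest precondition: the implication holds.
Answer: valid


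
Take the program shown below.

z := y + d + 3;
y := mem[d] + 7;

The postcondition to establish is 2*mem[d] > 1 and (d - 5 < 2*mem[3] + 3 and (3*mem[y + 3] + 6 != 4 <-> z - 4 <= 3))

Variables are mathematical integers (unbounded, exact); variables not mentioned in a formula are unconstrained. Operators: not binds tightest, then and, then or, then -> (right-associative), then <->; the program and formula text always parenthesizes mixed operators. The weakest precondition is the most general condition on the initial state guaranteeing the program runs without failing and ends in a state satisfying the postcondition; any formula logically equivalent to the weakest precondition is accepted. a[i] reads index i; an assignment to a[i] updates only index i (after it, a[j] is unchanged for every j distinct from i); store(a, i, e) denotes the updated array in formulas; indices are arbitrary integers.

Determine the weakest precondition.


Working backward. After the program, the postcondition 2*mem[d] > 1 and (d - 5 < 2*mem[3] + 3 and (3*mem[y + 3] + 6 != 4 <-> z - 4 <= 3)) must hold; in canonical form it is 2*mem[d] > 1 and d < 2*mem[3] + 8 and (3*mem[y + 3] != -2 <-> z <= 7).
Before y := mem[d] + 7: 2*mem[d] > 1 and d < 2*mem[3] + 8 and (3*mem[mem[d] + 10] != -2 <-> z <= 7)
Before z := y + d + 3: 2*mem[d] > 1 and d < 2*mem[3] + 8 and (3*mem[mem[d] + 10] != -2 <-> d + y <= 4)
Answer: WP = 2*mem[d] > 1 and d < 2*mem[3] + 8 and (3*mem[mem[d] + 10] != -2 <-> d + y <= 4)


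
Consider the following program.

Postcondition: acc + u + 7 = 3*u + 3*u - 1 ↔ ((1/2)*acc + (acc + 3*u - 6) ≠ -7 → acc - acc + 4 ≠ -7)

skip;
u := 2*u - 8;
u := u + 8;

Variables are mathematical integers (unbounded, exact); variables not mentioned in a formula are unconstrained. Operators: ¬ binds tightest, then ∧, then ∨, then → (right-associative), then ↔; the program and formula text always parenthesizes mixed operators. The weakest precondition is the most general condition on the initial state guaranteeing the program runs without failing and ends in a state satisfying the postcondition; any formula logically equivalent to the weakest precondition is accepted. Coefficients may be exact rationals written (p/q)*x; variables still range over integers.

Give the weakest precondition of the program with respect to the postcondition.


Working backward. After the program, the postcondition acc + u + 7 = 3*u + 3*u - 1 ↔ ((1/2)*acc + (acc + 3*u - 6) ≠ -7 → acc - acc + 4 ≠ -7) must hold; in canonical form it is acc = 5*u - 8.
Before u := u + 8: acc = 5*u + 32
Before u := 2*u - 8: acc = 10*u - 8
Before skip: acc = 10*u - 8
Answer: WP = acc = 10*u - 8


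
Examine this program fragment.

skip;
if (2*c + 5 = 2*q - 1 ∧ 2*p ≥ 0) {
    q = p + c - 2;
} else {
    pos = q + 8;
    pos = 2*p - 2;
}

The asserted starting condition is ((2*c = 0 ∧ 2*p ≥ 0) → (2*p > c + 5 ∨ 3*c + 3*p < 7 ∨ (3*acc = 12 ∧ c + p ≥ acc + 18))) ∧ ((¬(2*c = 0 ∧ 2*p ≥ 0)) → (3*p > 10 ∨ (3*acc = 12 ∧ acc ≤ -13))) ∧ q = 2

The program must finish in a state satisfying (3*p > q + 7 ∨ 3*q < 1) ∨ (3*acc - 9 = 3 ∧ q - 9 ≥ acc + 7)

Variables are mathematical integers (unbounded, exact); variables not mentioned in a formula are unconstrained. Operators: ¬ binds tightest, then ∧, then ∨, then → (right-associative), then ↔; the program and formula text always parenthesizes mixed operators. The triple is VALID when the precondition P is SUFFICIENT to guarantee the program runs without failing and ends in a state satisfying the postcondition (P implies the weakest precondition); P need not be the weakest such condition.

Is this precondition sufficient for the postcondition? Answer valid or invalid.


Working backward. After the program, the postcondition (3*p > q + 7 ∨ 3*q < 1) ∨ (3*acc - 9 = 3 ∧ q - 9 ≥ acc + 7) must hold; in canonical form it is 3*p > q + 7 ∨ 3*q < 1 ∨ (3*acc = 12 ∧ q ≥ acc + 16).
Then branch requires 2*p > c + 5 ∨ 3*c + 3*p < 7 ∨ (3*acc = 12 ∧ c + p ≥ acc + 18); else branch requires 3*p > q + 7 ∨ 3*q < 1 ∨ (3*acc = 12 ∧ q ≥ acc + 16).
Before the if: ((2*c = 2*q - 6 ∧ 2*p ≥ 0) → (2*p > c + 5 ∨ 3*c + 3*p < 7 ∨ (3*acc = 12 ∧ c + p ≥ acc + 18))) ∧ ((¬(2*c = 2*q - 6 ∧ 2*p ≥ 0)) → (3*p > q + 7 ∨ 3*q < 1 ∨ (3*acc = 12 ∧ q ≥ acc + 16)))
Before skip: ((2*c = 2*q - 6 ∧ 2*p ≥ 0) → (2*p > c + 5 ∨ 3*c + 3*p < 7 ∨ (3*acc = 12 ∧ c + p ≥ acc + 18))) ∧ ((¬(2*c = 2*q - 6 ∧ 2*p ≥ 0)) → (3*p > q + 7 ∨ 3*q < 1 ∨ (3*acc = 12 ∧ q ≥ acc + 16)))
The weakest precondition is ((2*c = 2*q - 6 ∧ 2*p ≥ 0) → (2*p > c + 5 ∨ 3*c + 3*p < 7 ∨ (3*acc = 12 ∧ c + p ≥ acc + 18))) ∧ ((¬(2*c = 2*q - 6 ∧ 2*p ≥ 0)) → (3*p > q + 7 ∨ 3*q < 1 ∨ (3*acc = 12 ∧ q ≥ acc + 16))).
Check whether ((2*c = 0 ∧ 2*p ≥ 0) → (2*p > c + 5 ∨ 3*c + 3*p < 7 ∨ (3*acc = 12 ∧ c + p ≥ acc + 18))) ∧ ((¬(2*c = 0 ∧ 2*p ≥ 0)) → (3*p > 10 ∨ (3*acc = 12 ∧ acc ≤ -13))) ∧ q = 2 implies it.
Countermodel: at the initial state acc = 4, c = 0, p = 0, q = 2, the precondition holds but the weakest precondition fails.
Answer: invalid


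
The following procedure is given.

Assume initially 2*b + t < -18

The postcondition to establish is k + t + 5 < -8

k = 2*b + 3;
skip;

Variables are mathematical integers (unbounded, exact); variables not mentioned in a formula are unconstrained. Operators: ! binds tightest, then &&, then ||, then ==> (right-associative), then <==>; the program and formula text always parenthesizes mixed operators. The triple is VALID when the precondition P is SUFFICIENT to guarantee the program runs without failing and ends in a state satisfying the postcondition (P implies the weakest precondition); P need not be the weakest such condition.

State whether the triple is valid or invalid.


Working backward. After the program, the postcondition k + t + 5 < -8 must hold; in canonical form it is k + t < -13.
Before skip: k + t < -13
Before k := 2*b + 3: 2*b + t < -16
The weakest precondition is 2*b + t < -16.
Check whether 2*b + t < -18 implies it.
Every state satisfying the precondition satisfies the weakest precondition: the implication holds.
Answer: valid


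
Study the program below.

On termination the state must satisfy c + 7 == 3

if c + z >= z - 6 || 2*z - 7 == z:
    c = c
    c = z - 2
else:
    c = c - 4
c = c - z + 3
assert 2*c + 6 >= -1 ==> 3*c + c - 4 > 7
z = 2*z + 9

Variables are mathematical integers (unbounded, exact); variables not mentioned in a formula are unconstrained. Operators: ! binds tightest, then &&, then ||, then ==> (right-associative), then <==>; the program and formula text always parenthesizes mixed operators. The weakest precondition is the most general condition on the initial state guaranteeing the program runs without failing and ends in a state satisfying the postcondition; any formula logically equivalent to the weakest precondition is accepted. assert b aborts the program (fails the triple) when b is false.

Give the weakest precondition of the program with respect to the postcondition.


Working backward. After the program, the postcondition c + 7 == 3 must hold; in canonical form it is c == -4.
Before z := 2*z + 9: c == -4
Before assert 2*c + 6 >= -1 ==> 3*c + c - 4 > 7: (2*c >= -7 ==> 4*c > 11) && c == -4
Before c := c - z + 3: (2*c >= 2*z - 13 ==> 4*c > 4*z - 1) && c == z - 7
Then branch requires false; else branch requires (2*c >= 2*z - 5 ==> 4*c > 4*z + 15) && c == z - 3.
Before the if: (!(c >= -6 || z == 7)) && ((!(c >= -6 || z == 7)) ==> ((2*c >= 2*z - 5 ==> 4*c > 4*z + 15) && c == z - 3))
Answer: WP = (!(c >= -6 || z == 7)) && ((!(c >= -6 || z == 7)) ==> ((2*c >= 2*z - 5 ==> 4*c > 4*z + 15) && c == z - 3))


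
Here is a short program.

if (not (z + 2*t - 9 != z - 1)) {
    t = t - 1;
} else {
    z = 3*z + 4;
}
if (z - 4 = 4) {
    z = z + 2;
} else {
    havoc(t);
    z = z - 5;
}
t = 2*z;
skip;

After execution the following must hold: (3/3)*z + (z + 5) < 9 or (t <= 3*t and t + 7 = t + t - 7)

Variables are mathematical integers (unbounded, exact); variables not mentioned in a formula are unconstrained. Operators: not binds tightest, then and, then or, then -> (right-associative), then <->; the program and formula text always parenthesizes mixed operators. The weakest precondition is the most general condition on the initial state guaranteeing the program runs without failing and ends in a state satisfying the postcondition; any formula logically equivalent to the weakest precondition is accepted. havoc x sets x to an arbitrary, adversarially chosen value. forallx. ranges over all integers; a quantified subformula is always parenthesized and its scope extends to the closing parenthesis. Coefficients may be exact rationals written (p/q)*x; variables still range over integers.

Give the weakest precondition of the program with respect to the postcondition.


Working backward. After the program, the postcondition (3/3)*z + (z + 5) < 9 or (t <= 3*t and t + 7 = t + t - 7) must hold; in canonical form it is 2*z < 4 or (2*t >= 0 and t = 14).
Before skip: 2*z < 4 or (2*t >= 0 and t = 14)
Before t := 2*z: 2*z < 4 or (4*z >= 0 and 2*z = 14)
Then branch requires 2*z < 0 or (4*z >= -8 and 2*z = 10); else branch requires 2*z < 14 or (4*z >= 20 and 2*z = 24).
Before the if: (z = 8 -> (2*z < 0 or (4*z >= -8 and 2*z = 10))) and ((not (z = 8)) -> (2*z < 14 or (4*z >= 20 and 2*z = 24)))
Then branch requires (z = 8 -> (2*z < 0 or (4*z >= -8 and 2*z = 10))) and ((not (z = 8)) -> (2*z < 14 or (4*z >= 20 and 2*z = 24))); else branch requires (3*z = 4 -> (6*z < -8 or (12*z >= -24 and 6*z = 2))) and ((not (3*z = 4)) -> (6*z < 6 or (12*z >= 4 and 6*z = 16))).
Before the if: ((not (2*t != 8)) -> ((z = 8 -> (2*z < 0 or (4*z >= -8 and 2*z = 10))) and ((not (z = 8)) -> (2*z < 14 or (4*z >= 20 and 2*z = 24))))) and (2*t != 8 -> ((3*z = 4 -> (6*z < -8 or (12*z >= -24 and 6*z = 2))) and ((not (3*z = 4)) -> (6*z < 6 or (12*z >= 4 and 6*z = 16)))))
Answer: WP = ((not (2*t != 8)) -> ((z = 8 -> (2*z < 0 or (4*z >= -8 and 2*z = 10))) and ((not (z = 8)) -> (2*z < 14 or (4*z >= 20 and 2*z = 24))))) and (2*t != 8 -> ((3*z = 4 -> (6*z < -8 or (12*z >= -24 and 6*z = 2))) and ((not (3*z = 4)) -> (6*z < 6 or (12*z >= 4 and 6*z = 16)))))


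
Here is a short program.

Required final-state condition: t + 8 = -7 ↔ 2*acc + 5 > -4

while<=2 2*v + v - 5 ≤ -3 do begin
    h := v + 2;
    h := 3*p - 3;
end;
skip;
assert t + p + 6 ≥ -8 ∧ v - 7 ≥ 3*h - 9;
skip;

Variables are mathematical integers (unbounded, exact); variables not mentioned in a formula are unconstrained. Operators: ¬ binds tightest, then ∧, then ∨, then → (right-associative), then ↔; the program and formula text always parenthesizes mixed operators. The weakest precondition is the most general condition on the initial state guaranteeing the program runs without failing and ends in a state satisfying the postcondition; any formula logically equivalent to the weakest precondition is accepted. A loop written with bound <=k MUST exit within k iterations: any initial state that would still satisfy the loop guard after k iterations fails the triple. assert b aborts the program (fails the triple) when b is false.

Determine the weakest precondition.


Working backward. After the program, the postcondition t + 8 = -7 ↔ 2*acc + 5 > -4 must hold; in canonical form it is t = -15 ↔ 2*acc > -9.
Before skip: t = -15 ↔ 2*acc > -9
Before assert t + p + 6 ≥ -8 ∧ v - 7 ≥ 3*h - 9: p + t ≥ -14 ∧ v ≥ 3*h - 2 ∧ (t = -15 ↔ 2*acc > -9)
Before skip: p + t ≥ -14 ∧ v ≥ 3*h - 2 ∧ (t = -15 ↔ 2*acc > -9)
Before the loop (bound <=2), unroll the exhaustion recursion (WP_0 = exit-now case; WP_j = one more guarded iteration, up to j = 2):
  WP_0: (¬(3*v ≤ 2)) ∧ p + t ≥ -14 ∧ v ≥ 3*h - 2 ∧ (t = -15 ↔ 2*acc > -9)
  WP_1: (3*v ≤ 2 → ((¬(3*v ≤ 2)) ∧ p + t ≥ -14 ∧ v ≥ 9*p - 11 ∧ (t = -15 ↔ 2*acc > -9))) ∧ ((¬(3*v ≤ 2)) → (p + t ≥ -14 ∧ v ≥ 3*h - 2 ∧ (t = -15 ↔ 2*acc > -9)))
  WP_2: (3*v ≤ 2 → ((3*v ≤ 2 → ((¬(3*v ≤ 2)) ∧ p + t ≥ -14 ∧ v ≥ 9*p - 11 ∧ (t = -15 ↔ 2*acc > -9))) ∧ ((¬(3*v ≤ 2)) → (p + t ≥ -14 ∧ v ≥ 9*p - 11 ∧ (t = -15 ↔ 2*acc > -9))))) ∧ ((¬(3*v ≤ 2)) → (p + t ≥ -14 ∧ v ≥ 3*h - 2 ∧ (t = -15 ↔ 2*acc > -9)))
So before the loop: (3*v ≤ 2 → ((3*v ≤ 2 → ((¬(3*v ≤ 2)) ∧ p + t ≥ -14 ∧ v ≥ 9*p - 11 ∧ (t = -15 ↔ 2*acc > -9))) ∧ ((¬(3*v ≤ 2)) → (p + t ≥ -14 ∧ v ≥ 9*p - 11 ∧ (t = -15 ↔ 2*acc > -9))))) ∧ ((¬(3*v ≤ 2)) → (p + t ≥ -14 ∧ v ≥ 3*h - 2 ∧ (t = -15 ↔ 2*acc > -9)))
Answer: WP = (3*v ≤ 2 → ((3*v ≤ 2 → ((¬(3*v ≤ 2)) ∧ p + t ≥ -14 ∧ v ≥ 9*p - 11 ∧ (t = -15 ↔ 2*acc > -9))) ∧ ((¬(3*v ≤ 2)) → (p + t ≥ -14 ∧ v ≥ 9*p - 11 ∧ (t = -15 ↔ 2*acc > -9))))) ∧ ((¬(3*v ≤ 2)) → (p + t ≥ -14 ∧ v ≥ 3*h - 2 ∧ (t = -15 ↔ 2*acc > -9)))


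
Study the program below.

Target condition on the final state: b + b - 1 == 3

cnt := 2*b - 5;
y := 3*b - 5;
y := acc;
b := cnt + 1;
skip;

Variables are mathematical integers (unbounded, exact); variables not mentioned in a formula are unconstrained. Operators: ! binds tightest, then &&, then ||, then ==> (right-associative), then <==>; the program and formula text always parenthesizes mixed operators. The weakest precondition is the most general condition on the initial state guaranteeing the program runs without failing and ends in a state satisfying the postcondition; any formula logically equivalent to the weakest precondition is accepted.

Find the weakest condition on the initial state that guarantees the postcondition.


Working backward. After the program, the postcondition b + b - 1 == 3 must hold; in canonical form it is 2*b == 4.
Before skip: 2*b == 4
Before b := cnt + 1: 2*cnt == 2
Before y := acc: 2*cnt == 2
Before y := 3*b - 5: 2*cnt == 2
Before cnt := 2*b - 5: 4*b == 12
Answer: WP = 4*b == 12


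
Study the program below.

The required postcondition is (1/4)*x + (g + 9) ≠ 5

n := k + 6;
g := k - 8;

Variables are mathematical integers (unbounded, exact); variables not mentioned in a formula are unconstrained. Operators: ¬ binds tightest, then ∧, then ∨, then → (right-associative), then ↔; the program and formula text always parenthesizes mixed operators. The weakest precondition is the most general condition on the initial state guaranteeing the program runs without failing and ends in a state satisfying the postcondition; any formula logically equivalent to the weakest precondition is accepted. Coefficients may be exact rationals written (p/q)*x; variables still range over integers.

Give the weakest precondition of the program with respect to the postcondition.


Working backward. After the program, the postcondition (1/4)*x + (g + 9) ≠ 5 must hold; in canonical form it is g + (1/4)*x ≠ -4.
Before g := k - 8: k + (1/4)*x ≠ 4
Before n := k + 6: k + (1/4)*x ≠ 4
Answer: WP = k + (1/4)*x ≠ 4


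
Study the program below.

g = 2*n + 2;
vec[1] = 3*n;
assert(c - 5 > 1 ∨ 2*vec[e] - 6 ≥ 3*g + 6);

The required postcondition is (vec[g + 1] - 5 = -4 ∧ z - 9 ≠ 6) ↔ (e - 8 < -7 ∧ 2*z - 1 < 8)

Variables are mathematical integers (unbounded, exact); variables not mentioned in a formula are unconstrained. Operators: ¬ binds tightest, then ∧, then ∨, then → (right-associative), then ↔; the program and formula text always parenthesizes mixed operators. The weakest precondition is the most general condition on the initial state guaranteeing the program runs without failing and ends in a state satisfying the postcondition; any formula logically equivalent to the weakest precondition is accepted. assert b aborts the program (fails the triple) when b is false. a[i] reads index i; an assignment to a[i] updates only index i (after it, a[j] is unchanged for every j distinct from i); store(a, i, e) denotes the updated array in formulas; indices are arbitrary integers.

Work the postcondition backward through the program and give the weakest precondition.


Working backward. After the program, the postcondition (vec[g + 1] - 5 = -4 ∧ z - 9 ≠ 6) ↔ (e - 8 < -7 ∧ 2*z - 1 < 8) must hold; in canonical form it is (vec[g + 1] = 1 ∧ z ≠ 15) ↔ (e < 1 ∧ 2*z < 9).
Before assert c - 5 > 1 ∨ 2*vec[e] - 6 ≥ 3*g + 6: (c > 6 ∨ 2*vec[e] ≥ 3*g + 12) ∧ ((vec[g + 1] = 1 ∧ z ≠ 15) ↔ (e < 1 ∧ 2*z < 9))
Before vec[1] := 3*n: (c > 6 ∨ 2*store(vec, 1, 3*n)[e] ≥ 3*g + 12) ∧ ((store(vec, 1, 3*n)[g + 1] = 1 ∧ z ≠ 15) ↔ (e < 1 ∧ 2*z < 9))
Before g := 2*n + 2: (c > 6 ∨ 2*store(vec, 1, 3*n)[e] ≥ 6*n + 18) ∧ ((store(vec, 1, 3*n)[2*n + 3] = 1 ∧ z ≠ 15) ↔ (e < 1 ∧ 2*z < 9))
Answer: WP = (c > 6 ∨ 2*store(vec, 1, 3*n)[e] ≥ 6*n + 18) ∧ ((store(vec, 1, 3*n)[2*n + 3] = 1 ∧ z ≠ 15) ↔ (e < 1 ∧ 2*z < 9))


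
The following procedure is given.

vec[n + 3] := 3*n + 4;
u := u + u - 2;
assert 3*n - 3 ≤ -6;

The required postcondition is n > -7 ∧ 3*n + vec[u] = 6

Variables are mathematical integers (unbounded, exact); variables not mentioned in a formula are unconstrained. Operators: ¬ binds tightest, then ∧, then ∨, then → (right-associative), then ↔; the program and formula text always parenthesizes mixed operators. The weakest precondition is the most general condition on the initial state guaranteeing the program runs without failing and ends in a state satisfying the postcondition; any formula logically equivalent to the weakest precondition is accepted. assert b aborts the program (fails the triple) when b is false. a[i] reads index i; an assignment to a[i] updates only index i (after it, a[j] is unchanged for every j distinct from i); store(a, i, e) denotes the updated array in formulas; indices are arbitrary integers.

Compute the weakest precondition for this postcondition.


Working backward. After the program, the postcondition n > -7 ∧ 3*n + vec[u] = 6 must hold; in canonical form it is n > -7 ∧ vec[u] + 3*n = 6.
Before assert 3*n - 3 ≤ -6: 3*n ≤ -3 ∧ n > -7 ∧ vec[u] + 3*n = 6
Before u := u + u - 2: 3*n ≤ -3 ∧ n > -7 ∧ vec[2*u - 2] + 3*n = 6
Before vec[n + 3] := 3*n + 4: 3*n ≤ -3 ∧ n > -7 ∧ store(vec, n + 3, 3*n + 4)[2*u - 2] + 3*n = 6
Answer: WP = 3*n ≤ -3 ∧ n > -7 ∧ store(vec, n + 3, 3*n + 4)[2*u - 2] + 3*n = 6


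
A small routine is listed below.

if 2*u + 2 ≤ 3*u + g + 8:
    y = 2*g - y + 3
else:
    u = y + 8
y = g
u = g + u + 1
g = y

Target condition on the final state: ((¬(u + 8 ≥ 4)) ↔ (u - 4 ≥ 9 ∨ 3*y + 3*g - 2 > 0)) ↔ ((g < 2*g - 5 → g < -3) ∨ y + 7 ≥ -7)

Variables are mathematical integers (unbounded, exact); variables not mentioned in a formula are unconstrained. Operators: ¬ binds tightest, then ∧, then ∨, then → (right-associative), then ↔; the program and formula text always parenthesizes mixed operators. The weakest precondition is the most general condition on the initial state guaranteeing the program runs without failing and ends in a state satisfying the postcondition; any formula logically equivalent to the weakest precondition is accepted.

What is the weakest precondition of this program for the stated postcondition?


Working backward. After the program, the postcondition ((¬(u + 8 ≥ 4)) ↔ (u - 4 ≥ 9 ∨ 3*y + 3*g - 2 > 0)) ↔ ((g < 2*g - 5 → g < -3) ∨ y + 7 ≥ -7) must hold; in canonical form it is ((¬(u ≥ -4)) ↔ (u ≥ 13 ∨ 3*g + 3*y > 2)) ↔ ((g > 5 → g < -3) ∨ y ≥ -14).
Before g := y: ((¬(u ≥ -4)) ↔ (u ≥ 13 ∨ 6*y > 2)) ↔ ((y > 5 → y < -3) ∨ y ≥ -14)
Before u := g + u + 1: ((¬(g + u ≥ -5)) ↔ (g + u ≥ 12 ∨ 6*y > 2)) ↔ ((y > 5 → y < -3) ∨ y ≥ -14)
Before y := g: ((¬(g + u ≥ -5)) ↔ (g + u ≥ 12 ∨ 6*g > 2)) ↔ ((g > 5 → g < -3) ∨ g ≥ -14)
Then branch requires ((¬(g + u ≥ -5)) ↔ (g + u ≥ 12 ∨ 6*g > 2)) ↔ ((g > 5 → g < -3) ∨ g ≥ -14); else branch requires ((¬(g + y ≥ -13)) ↔ (g + y ≥ 4 ∨ 6*g > 2)) ↔ ((g > 5 → g < -3) ∨ g ≥ -14).
Before the if: (g + u ≥ -6 → (((¬(g + u ≥ -5)) ↔ (g + u ≥ 12 ∨ 6*g > 2)) ↔ ((g > 5 → g < -3) ∨ g ≥ -14))) ∧ ((¬(g + u ≥ -6)) → (((¬(g + y ≥ -13)) ↔ (g + y ≥ 4 ∨ 6*g > 2)) ↔ ((g > 5 → g < -3) ∨ g ≥ -14)))
Answer: WP = (g + u ≥ -6 → (((¬(g + u ≥ -5)) ↔ (g + u ≥ 12 ∨ 6*g > 2)) ↔ ((g > 5 → g < -3) ∨ g ≥ -14))) ∧ ((¬(g + u ≥ -6)) → (((¬(g + y ≥ -13)) ↔ (g + y ≥ 4 ∨ 6*g > 2)) ↔ ((g > 5 → g < -3) ∨ g ≥ -14)))


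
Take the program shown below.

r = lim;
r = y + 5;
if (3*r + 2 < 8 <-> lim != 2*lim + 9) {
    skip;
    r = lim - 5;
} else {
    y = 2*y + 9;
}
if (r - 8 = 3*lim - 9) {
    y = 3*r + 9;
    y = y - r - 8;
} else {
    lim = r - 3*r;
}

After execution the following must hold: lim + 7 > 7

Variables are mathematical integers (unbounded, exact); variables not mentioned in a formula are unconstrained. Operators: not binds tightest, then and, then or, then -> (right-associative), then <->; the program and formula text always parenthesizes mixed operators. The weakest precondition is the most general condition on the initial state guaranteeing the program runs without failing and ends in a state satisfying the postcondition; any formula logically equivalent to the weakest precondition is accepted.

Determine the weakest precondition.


Working backward. After the program, the postcondition lim + 7 > 7 must hold; in canonical form it is lim > 0.
Then branch requires lim > 0; else branch requires 2*r < 0.
Before the if: (r = 3*lim - 1 -> lim > 0) and ((not (r = 3*lim - 1)) -> 2*r < 0)
Then branch requires (2*lim = -4 -> lim > 0) and ((not (2*lim = -4)) -> 2*lim < 10); else branch requires (r = 3*lim - 1 -> lim > 0) and ((not (r = 3*lim - 1)) -> 2*r < 0).
Before the if: ((3*r < 6 <-> lim != -9) -> ((2*lim = -4 -> lim > 0) and ((not (2*lim = -4)) -> 2*lim < 10))) and ((not (3*r < 6 <-> lim != -9)) -> ((r = 3*lim - 1 -> lim > 0) and ((not (r = 3*lim - 1)) -> 2*r < 0)))
Before r := y + 5: ((3*y < -9 <-> lim != -9) -> ((2*lim = -4 -> lim > 0) and ((not (2*lim = -4)) -> 2*lim < 10))) and ((not (3*y < -9 <-> lim != -9)) -> ((y = 3*lim - 6 -> lim > 0) and ((not (y = 3*lim - 6)) -> 2*y < -10)))
Before r := lim: ((3*y < -9 <-> lim != -9) -> ((2*lim = -4 -> lim > 0) and ((not (2*lim = -4)) -> 2*lim < 10))) and ((not (3*y < -9 <-> lim != -9)) -> ((y = 3*lim - 6 -> lim > 0) and ((not (y = 3*lim - 6)) -> 2*y < -10)))
Answer: WP = ((3*y < -9 <-> lim != -9) -> ((2*lim = -4 -> lim > 0) and ((not (2*lim = -4)) -> 2*lim < 10))) and ((not (3*y < -9 <-> lim != -9)) -> ((y = 3*lim - 6 -> lim > 0) and ((not (y = 3*lim - 6)) -> 2*y < -10)))


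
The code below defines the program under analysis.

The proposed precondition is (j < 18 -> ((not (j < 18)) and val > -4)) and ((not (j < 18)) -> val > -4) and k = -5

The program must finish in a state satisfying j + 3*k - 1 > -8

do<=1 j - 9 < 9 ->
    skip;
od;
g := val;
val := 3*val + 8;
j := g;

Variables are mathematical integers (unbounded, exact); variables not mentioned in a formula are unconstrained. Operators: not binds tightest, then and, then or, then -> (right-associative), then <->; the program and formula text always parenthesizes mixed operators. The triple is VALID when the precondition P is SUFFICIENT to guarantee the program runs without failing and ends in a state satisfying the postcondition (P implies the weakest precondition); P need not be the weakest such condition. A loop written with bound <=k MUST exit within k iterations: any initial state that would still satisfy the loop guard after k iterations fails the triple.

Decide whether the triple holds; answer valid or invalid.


Working backward. After the program, the postcondition j + 3*k - 1 > -8 must hold; in canonical form it is j + 3*k > -7.
Before j := g: g + 3*k > -7
Before val := 3*val + 8: g + 3*k > -7
Before g := val: 3*k + val > -7
Before the loop (bound <=1), unroll the exhaustion recursion (WP_0 = exit-now case; WP_j = one more guarded iteration, up to j = 1):
  WP_0: (not (j < 18)) and 3*k + val > -7
  WP_1: (j < 18 -> ((not (j < 18)) and 3*k + val > -7)) and ((not (j < 18)) -> 3*k + val > -7)
So before the loop: (j < 18 -> ((not (j < 18)) and 3*k + val > -7)) and ((not (j < 18)) -> 3*k + val > -7)
The weakest precondition is (j < 18 -> ((not (j < 18)) and 3*k + val > -7)) and ((not (j < 18)) -> 3*k + val > -7).
Check whether (j < 18 -> ((not (j < 18)) and val > -4)) and ((not (j < 18)) -> val > -4) and k = -5 implies it.
Countermodel: at the initial state j = 18, k = -5, val = -3, the precondition holds but the weakest precondition fails.
Answer: invalid
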